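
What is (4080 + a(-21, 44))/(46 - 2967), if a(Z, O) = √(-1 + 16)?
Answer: -4080/2921 - √15/2921 ≈ -1.3981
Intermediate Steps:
a(Z, O) = √15
(4080 + a(-21, 44))/(46 - 2967) = (4080 + √15)/(46 - 2967) = (4080 + √15)/(-2921) = (4080 + √15)*(-1/2921) = -4080/2921 - √15/2921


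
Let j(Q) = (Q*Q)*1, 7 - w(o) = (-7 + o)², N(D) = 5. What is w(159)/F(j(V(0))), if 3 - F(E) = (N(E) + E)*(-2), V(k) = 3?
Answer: -23097/31 ≈ -745.06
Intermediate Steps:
w(o) = 7 - (-7 + o)²
j(Q) = Q² (j(Q) = Q²*1 = Q²)
F(E) = 13 + 2*E (F(E) = 3 - (5 + E)*(-2) = 3 - (-10 - 2*E) = 3 + (10 + 2*E) = 13 + 2*E)
w(159)/F(j(V(0))) = (7 - (-7 + 159)²)/(13 + 2*3²) = (7 - 1*152²)/(13 + 2*9) = (7 - 1*23104)/(13 + 18) = (7 - 23104)/31 = -23097*1/31 = -23097/31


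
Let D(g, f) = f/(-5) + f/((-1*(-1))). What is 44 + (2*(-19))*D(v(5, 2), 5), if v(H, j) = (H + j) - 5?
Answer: -108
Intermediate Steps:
v(H, j) = -5 + H + j
D(g, f) = 4*f/5 (D(g, f) = f*(-⅕) + f/1 = -f/5 + f*1 = -f/5 + f = 4*f/5)
44 + (2*(-19))*D(v(5, 2), 5) = 44 + (2*(-19))*((⅘)*5) = 44 - 38*4 = 44 - 152 = -108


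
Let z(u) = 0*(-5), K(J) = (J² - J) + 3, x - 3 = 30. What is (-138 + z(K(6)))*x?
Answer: -4554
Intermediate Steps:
x = 33 (x = 3 + 30 = 33)
K(J) = 3 + J² - J
z(u) = 0
(-138 + z(K(6)))*x = (-138 + 0)*33 = -138*33 = -4554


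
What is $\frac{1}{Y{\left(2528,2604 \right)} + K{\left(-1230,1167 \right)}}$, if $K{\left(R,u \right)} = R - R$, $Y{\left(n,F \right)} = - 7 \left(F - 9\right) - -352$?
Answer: $- \frac{1}{17813} \approx -5.6139 \cdot 10^{-5}$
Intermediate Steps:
$Y{\left(n,F \right)} = 415 - 7 F$ ($Y{\left(n,F \right)} = - 7 \left(-9 + F\right) + 352 = \left(63 - 7 F\right) + 352 = 415 - 7 F$)
$K{\left(R,u \right)} = 0$
$\frac{1}{Y{\left(2528,2604 \right)} + K{\left(-1230,1167 \right)}} = \frac{1}{\left(415 - 18228\right) + 0} = \frac{1}{-17813 + 0} = \frac{1}{-17813} = - \frac{1}{17813}$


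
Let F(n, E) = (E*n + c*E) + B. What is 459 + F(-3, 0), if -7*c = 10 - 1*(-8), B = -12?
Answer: 447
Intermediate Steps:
c = -18/7 (c = -(10 - 1*(-8))/7 = -(10 + 8)/7 = -⅐*18 = -18/7 ≈ -2.5714)
F(n, E) = -12 - 18*E/7 + E*n (F(n, E) = (E*n - 18*E/7) - 12 = (-18*E/7 + E*n) - 12 = -12 - 18*E/7 + E*n)
459 + F(-3, 0) = 459 + (-12 - 18/7*0 + 0*(-3)) = 459 + (-12 + 0 + 0) = 459 - 12 = 447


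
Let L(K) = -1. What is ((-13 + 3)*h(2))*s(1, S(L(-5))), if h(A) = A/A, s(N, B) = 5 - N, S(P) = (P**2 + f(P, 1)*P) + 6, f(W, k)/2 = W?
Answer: -40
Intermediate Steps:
f(W, k) = 2*W
S(P) = 6 + 3*P**2 (S(P) = (P**2 + (2*P)*P) + 6 = (P**2 + 2*P**2) + 6 = 3*P**2 + 6 = 6 + 3*P**2)
h(A) = 1
((-13 + 3)*h(2))*s(1, S(L(-5))) = ((-13 + 3)*1)*(5 - 1*1) = (-10*1)*(5 - 1) = -10*4 = -40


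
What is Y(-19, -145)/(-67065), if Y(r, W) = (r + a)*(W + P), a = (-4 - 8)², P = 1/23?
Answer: 83350/308499 ≈ 0.27018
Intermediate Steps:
P = 1/23 ≈ 0.043478
a = 144 (a = (-12)² = 144)
Y(r, W) = (144 + r)*(1/23 + W) (Y(r, W) = (r + 144)*(W + 1/23) = (144 + r)*(1/23 + W))
Y(-19, -145)/(-67065) = (144/23 + 144*(-145) + (1/23)*(-19) - 145*(-19))/(-67065) = (144/23 - 20880 - 19/23 + 2755)*(-1/67065) = -416750/23*(-1/67065) = 83350/308499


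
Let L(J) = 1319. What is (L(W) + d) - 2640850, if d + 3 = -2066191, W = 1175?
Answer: -4705725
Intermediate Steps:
d = -2066194 (d = -3 - 2066191 = -2066194)
(L(W) + d) - 2640850 = (1319 - 2066194) - 2640850 = -2064875 - 2640850 = -4705725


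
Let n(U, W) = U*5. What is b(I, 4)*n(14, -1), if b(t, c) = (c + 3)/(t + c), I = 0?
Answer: 245/2 ≈ 122.50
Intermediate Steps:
b(t, c) = (3 + c)/(c + t)
n(U, W) = 5*U
b(I, 4)*n(14, -1) = ((3 + 4)/(4 + 0))*(5*14) = (7/4)*70 = 245/2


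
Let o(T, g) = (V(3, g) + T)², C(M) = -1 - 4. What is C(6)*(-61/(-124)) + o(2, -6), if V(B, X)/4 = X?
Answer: 59711/124 ≈ 481.54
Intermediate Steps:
V(B, X) = 4*X
C(M) = -5
o(T, g) = (T + 4*g)² (o(T, g) = (4*g + T)² = (T + 4*g)²)
C(6)*(-61/(-124)) + o(2, -6) = -(-305)/(-124) + (2 + 4*(-6))² = -(-305)*(-1)/124 + (2 - 24)² = -5*61/124 + (-22)² = -305/124 + 484 = 59711/124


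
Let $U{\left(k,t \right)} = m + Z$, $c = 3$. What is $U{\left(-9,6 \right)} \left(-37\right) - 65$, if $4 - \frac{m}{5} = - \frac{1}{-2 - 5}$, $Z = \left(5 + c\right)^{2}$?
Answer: $- \frac{22026}{7} \approx -3146.6$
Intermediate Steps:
$Z = 64$ ($Z = \left(5 + 3\right)^{2} = 8^{2} = 64$)
$m = \frac{135}{7}$ ($m = 20 - 5 \left(- \frac{1}{-2 - 5}\right) = 20 - 5 \left(- \frac{1}{-7}\right) = 20 - 5 \left(\left(-1\right) \left(- \frac{1}{7}\right)\right) = 20 - \frac{5}{7} = \frac{135}{7} \approx 19.286$)
$U{\left(k,t \right)} = \frac{583}{7}$ ($U{\left(k,t \right)} = \frac{135}{7} + 64 = \frac{583}{7}$)
$U{\left(-9,6 \right)} \left(-37\right) - 65 = \frac{583}{7} \left(-37\right) - 65 = - \frac{21571}{7} - 65 = - \frac{22026}{7}$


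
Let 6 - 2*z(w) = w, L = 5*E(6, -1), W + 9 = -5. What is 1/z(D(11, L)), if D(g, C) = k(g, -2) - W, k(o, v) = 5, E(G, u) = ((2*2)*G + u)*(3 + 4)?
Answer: -2/13 ≈ -0.15385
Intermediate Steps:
W = -14 (W = -9 - 5 = -14)
E(G, u) = 7*u + 28*G (E(G, u) = (4*G + u)*7 = (u + 4*G)*7 = 7*u + 28*G)
L = 805 (L = 5*(7*(-1) + 28*6) = 5*(-7 + 168) = 5*161 = 805)
D(g, C) = 19 (D(g, C) = 5 - 1*(-14) = 5 + 14 = 19)
z(w) = 3 - w/2
1/z(D(11, L)) = 1/(3 - ½*19) = 1/(3 - 19/2) = 1/(-13/2) = -2/13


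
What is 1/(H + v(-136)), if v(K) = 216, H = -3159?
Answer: -1/2943 ≈ -0.00033979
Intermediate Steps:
1/(H + v(-136)) = 1/(-3159 + 216) = 1/(-2943) = -1/2943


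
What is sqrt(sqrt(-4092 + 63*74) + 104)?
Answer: sqrt(104 + sqrt(570)) ≈ 11.308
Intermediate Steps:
sqrt(sqrt(-4092 + 63*74) + 104) = sqrt(sqrt(-4092 + 4662) + 104) = sqrt(sqrt(570) + 104) = sqrt(104 + sqrt(570))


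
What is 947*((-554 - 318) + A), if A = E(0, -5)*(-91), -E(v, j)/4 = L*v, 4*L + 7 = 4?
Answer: -825784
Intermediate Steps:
L = -¾ (L = -7/4 + (¼)*4 = -7/4 + 1 = -¾ ≈ -0.75000)
E(v, j) = 3*v (E(v, j) = -(-3)*v = 3*v)
A = 0 (A = (3*0)*(-91) = 0*(-91) = 0)
947*((-554 - 318) + A) = 947*((-554 - 318) + 0) = 947*(-872 + 0) = 947*(-872) = -825784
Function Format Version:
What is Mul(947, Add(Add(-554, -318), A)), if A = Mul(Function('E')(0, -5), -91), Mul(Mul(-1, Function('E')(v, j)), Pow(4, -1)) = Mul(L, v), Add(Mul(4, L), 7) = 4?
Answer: -825784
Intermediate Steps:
L = Rational(-3, 4) (L = Add(Rational(-7, 4), Mul(Rational(1, 4), 4)) = Add(Rational(-7, 4), 1) = Rational(-3, 4) ≈ -0.75000)
Function('E')(v, j) = Mul(3, v) (Function('E')(v, j) = Mul(-4, Mul(Rational(-3, 4), v)) = Mul(3, v))
A = 0 (A = Mul(Mul(3, 0), -91) = Mul(0, -91) = 0)
Mul(947, Add(Add(-554, -318), A)) = Mul(947, Add(Add(-554, -318), 0)) = Mul(947, Add(-872, 0)) = Mul(947, -872) = -825784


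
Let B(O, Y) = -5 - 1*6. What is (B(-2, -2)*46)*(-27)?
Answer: 13662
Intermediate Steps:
B(O, Y) = -11 (B(O, Y) = -5 - 6 = -11)
(B(-2, -2)*46)*(-27) = -11*46*(-27) = -506*(-27) = 13662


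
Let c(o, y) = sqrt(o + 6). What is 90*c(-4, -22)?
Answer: 90*sqrt(2) ≈ 127.28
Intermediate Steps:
c(o, y) = sqrt(6 + o)
90*c(-4, -22) = 90*sqrt(6 - 4) = 90*sqrt(2)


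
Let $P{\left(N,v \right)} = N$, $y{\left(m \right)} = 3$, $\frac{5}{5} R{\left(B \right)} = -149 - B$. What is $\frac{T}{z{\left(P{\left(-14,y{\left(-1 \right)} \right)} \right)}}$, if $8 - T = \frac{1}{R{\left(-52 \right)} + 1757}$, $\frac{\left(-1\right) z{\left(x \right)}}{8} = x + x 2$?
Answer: $\frac{1897}{79680} \approx 0.023808$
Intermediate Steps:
$R{\left(B \right)} = -149 - B$
$z{\left(x \right)} = - 24 x$ ($z{\left(x \right)} = - 8 \left(x + x 2\right) = - 8 \left(x + 2 x\right) = - 8 \cdot 3 x = - 24 x$)
$T = \frac{13279}{1660}$ ($T = 8 - \frac{1}{\left(-149 - -52\right) + 1757} = 8 - \frac{1}{\left(-149 + 52\right) + 1757} = 8 - \frac{1}{-97 + 1757} = 8 - \frac{1}{1660} = \frac{13279}{1660} \approx 7.9994$)
$\frac{T}{z{\left(P{\left(-14,y{\left(-1 \right)} \right)} \right)}} = \frac{13279}{1660 \left(\left(-24\right) \left(-14\right)\right)} = \frac{13279}{1660 \cdot 336} = \frac{13279}{1660} \cdot \frac{1}{336} = \frac{1897}{79680}$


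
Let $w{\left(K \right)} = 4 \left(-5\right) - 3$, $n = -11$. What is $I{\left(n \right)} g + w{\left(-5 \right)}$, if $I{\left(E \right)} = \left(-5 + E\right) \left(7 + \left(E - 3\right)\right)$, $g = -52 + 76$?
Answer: $2665$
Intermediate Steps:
$g = 24$
$I{\left(E \right)} = \left(-5 + E\right) \left(4 + E\right)$ ($I{\left(E \right)} = \left(-5 + E\right) \left(7 + \left(E - 3\right)\right) = \left(-5 + E\right) \left(7 + \left(-3 + E\right)\right) = \left(-5 + E\right) \left(4 + E\right)$)
$w{\left(K \right)} = -23$ ($w{\left(K \right)} = -20 - 3 = -23$)
$I{\left(n \right)} g + w{\left(-5 \right)} = \left(-20 + \left(-11\right)^{2} - -11\right) 24 - 23 = \left(-20 + 121 + 11\right) 24 - 23 = 112 \cdot 24 - 23 = 2688 - 23 = 2665$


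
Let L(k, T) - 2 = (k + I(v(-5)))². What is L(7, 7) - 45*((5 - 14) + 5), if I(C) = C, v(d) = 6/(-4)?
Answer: 849/4 ≈ 212.25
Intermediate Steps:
v(d) = -3/2 (v(d) = 6*(-¼) = -3/2)
L(k, T) = 2 + (-3/2 + k)² (L(k, T) = 2 + (k - 3/2)² = 2 + (-3/2 + k)²)
L(7, 7) - 45*((5 - 14) + 5) = (2 + (-3 + 2*7)²/4) - 45*((5 - 14) + 5) = (2 + (-3 + 14)²/4) - 45*(-9 + 5) = (2 + (¼)*11²) - 45*(-4) = (2 + (¼)*121) + 180 = (2 + 121/4) + 180 = 129/4 + 180 = 849/4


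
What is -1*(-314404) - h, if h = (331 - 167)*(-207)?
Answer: 348352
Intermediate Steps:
h = -33948 (h = 164*(-207) = -33948)
-1*(-314404) - h = -1*(-314404) - 1*(-33948) = 314404 + 33948 = 348352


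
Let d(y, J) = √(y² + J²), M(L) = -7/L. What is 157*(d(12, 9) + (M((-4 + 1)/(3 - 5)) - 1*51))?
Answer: -19154/3 ≈ -6384.7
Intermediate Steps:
d(y, J) = √(J² + y²)
157*(d(12, 9) + (M((-4 + 1)/(3 - 5)) - 1*51)) = 157*(√(9² + 12²) + (-7*(3 - 5)/(-4 + 1) - 1*51)) = 157*(√(81 + 144) + (-7/((-3/(-2))) - 51)) = 157*(√225 + (-7/((-3*(-½))) - 51)) = 157*(15 + (-7/3/2 - 51)) = 157*(15 + (-7*⅔ - 51)) = 157*(15 + (-14/3 - 51)) = 157*(15 - 167/3) = 157*(-122/3) = -19154/3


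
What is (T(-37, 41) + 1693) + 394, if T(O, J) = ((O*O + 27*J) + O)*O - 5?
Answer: -88161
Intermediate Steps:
T(O, J) = -5 + O*(O + O² + 27*J) (T(O, J) = ((O² + 27*J) + O)*O - 5 = (O + O² + 27*J)*O - 5 = O*(O + O² + 27*J) - 5 = -5 + O*(O + O² + 27*J))
(T(-37, 41) + 1693) + 394 = ((-5 + (-37)² + (-37)³ + 27*41*(-37)) + 1693) + 394 = ((-5 + 1369 - 50653 - 40959) + 1693) + 394 = (-90248 + 1693) + 394 = -88555 + 394 = -88161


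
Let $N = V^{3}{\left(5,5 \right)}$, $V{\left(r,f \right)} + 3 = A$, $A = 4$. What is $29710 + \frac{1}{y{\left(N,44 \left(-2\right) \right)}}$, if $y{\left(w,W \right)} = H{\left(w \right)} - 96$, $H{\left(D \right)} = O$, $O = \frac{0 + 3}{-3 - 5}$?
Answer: $\frac{22906402}{771} \approx 29710.0$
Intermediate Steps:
$V{\left(r,f \right)} = 1$ ($V{\left(r,f \right)} = -3 + 4 = 1$)
$O = - \frac{3}{8}$ ($O = \frac{3}{-8} = 3 \left(- \frac{1}{8}\right) = - \frac{3}{8} \approx -0.375$)
$H{\left(D \right)} = - \frac{3}{8}$
$N = 1$ ($N = 1^{3} = 1$)
$y{\left(w,W \right)} = - \frac{771}{8}$ ($y{\left(w,W \right)} = - \frac{3}{8} - 96 = - \frac{771}{8}$)
$29710 + \frac{1}{y{\left(N,44 \left(-2\right) \right)}} = 29710 + \frac{1}{- \frac{771}{8}} = 29710 - \frac{8}{771} = \frac{22906402}{771}$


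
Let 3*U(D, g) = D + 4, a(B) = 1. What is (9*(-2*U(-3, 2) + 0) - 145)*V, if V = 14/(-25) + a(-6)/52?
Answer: 106153/1300 ≈ 81.656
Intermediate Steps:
U(D, g) = 4/3 + D/3 (U(D, g) = (D + 4)/3 = (4 + D)/3 = 4/3 + D/3)
V = -703/1300 (V = 14/(-25) + 1/52 = 14*(-1/25) + 1*(1/52) = -14/25 + 1/52 = -703/1300 ≈ -0.54077)
(9*(-2*U(-3, 2) + 0) - 145)*V = (9*(-2*(4/3 + (1/3)*(-3)) + 0) - 145)*(-703/1300) = (9*(-2*(4/3 - 1) + 0) - 145)*(-703/1300) = (9*(-2*1/3 + 0) - 145)*(-703/1300) = (9*(-2/3 + 0) - 145)*(-703/1300) = (9*(-2/3) - 145)*(-703/1300) = (-6 - 145)*(-703/1300) = -151*(-703/1300) = 106153/1300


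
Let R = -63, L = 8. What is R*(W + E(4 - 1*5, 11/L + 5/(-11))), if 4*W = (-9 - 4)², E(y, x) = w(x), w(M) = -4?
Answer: -9639/4 ≈ -2409.8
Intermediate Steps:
E(y, x) = -4
W = 169/4 (W = (-9 - 4)²/4 = (¼)*(-13)² = (¼)*169 = 169/4 ≈ 42.250)
R*(W + E(4 - 1*5, 11/L + 5/(-11))) = -63*(169/4 - 4) = -63*153/4 = -9639/4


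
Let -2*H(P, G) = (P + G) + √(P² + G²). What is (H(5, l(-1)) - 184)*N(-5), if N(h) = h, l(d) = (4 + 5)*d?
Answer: 910 + 5*√106/2 ≈ 935.74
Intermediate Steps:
l(d) = 9*d
H(P, G) = -G/2 - P/2 - √(G² + P²)/2 (H(P, G) = -((P + G) + √(P² + G²))/2 = -((G + P) + √(G² + P²))/2 = -(G + P + √(G² + P²))/2 = -G/2 - P/2 - √(G² + P²)/2)
(H(5, l(-1)) - 184)*N(-5) = ((-9*(-1)/2 - ½*5 - √((9*(-1))² + 5²)/2) - 184)*(-5) = ((-½*(-9) - 5/2 - √((-9)² + 25)/2) - 184)*(-5) = ((9/2 - 5/2 - √(81 + 25)/2) - 184)*(-5) = ((9/2 - 5/2 - √106/2) - 184)*(-5) = ((2 - √106/2) - 184)*(-5) = (-182 - √106/2)*(-5) = 910 + 5*√106/2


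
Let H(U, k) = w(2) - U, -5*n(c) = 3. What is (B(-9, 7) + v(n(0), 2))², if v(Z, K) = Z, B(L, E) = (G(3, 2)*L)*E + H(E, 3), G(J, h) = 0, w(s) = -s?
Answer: 2304/25 ≈ 92.160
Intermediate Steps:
n(c) = -⅗ (n(c) = -⅕*3 = -⅗)
H(U, k) = -2 - U (H(U, k) = -1*2 - U = -2 - U)
B(L, E) = -2 - E (B(L, E) = (0*L)*E + (-2 - E) = 0*E + (-2 - E) = 0 + (-2 - E) = -2 - E)
(B(-9, 7) + v(n(0), 2))² = ((-2 - 1*7) - ⅗)² = ((-2 - 7) - ⅗)² = (-9 - ⅗)² = (-48/5)² = 2304/25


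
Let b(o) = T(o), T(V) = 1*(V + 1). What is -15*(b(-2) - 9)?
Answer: 150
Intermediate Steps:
T(V) = 1 + V (T(V) = 1*(1 + V) = 1 + V)
b(o) = 1 + o
-15*(b(-2) - 9) = -15*((1 - 2) - 9) = -15*(-1 - 9) = -15*(-10) = 150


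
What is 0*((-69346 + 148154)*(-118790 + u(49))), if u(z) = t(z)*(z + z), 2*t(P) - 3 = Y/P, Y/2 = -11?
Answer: 0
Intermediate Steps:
Y = -22 (Y = 2*(-11) = -22)
t(P) = 3/2 - 11/P (t(P) = 3/2 + (-22/P)/2 = 3/2 - 11/P)
u(z) = 2*z*(3/2 - 11/z) (u(z) = (3/2 - 11/z)*(z + z) = (3/2 - 11/z)*(2*z) = 2*z*(3/2 - 11/z))
0*((-69346 + 148154)*(-118790 + u(49))) = 0*((-69346 + 148154)*(-118790 + (-22 + 3*49))) = 0*(78808*(-118790 + (-22 + 147))) = 0*(78808*(-118790 + 125)) = 0*(78808*(-118665)) = 0*(-9351751320) = 0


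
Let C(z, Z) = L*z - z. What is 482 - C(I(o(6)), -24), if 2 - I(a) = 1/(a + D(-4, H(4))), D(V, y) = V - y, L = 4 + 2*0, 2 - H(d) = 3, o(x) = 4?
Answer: 479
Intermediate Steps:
H(d) = -1 (H(d) = 2 - 1*3 = 2 - 3 = -1)
L = 4 (L = 4 + 0 = 4)
I(a) = 2 - 1/(-3 + a) (I(a) = 2 - 1/(a + (-4 - 1*(-1))) = 2 - 1/(a + (-4 + 1)) = 2 - 1/(a - 3) = 2 - 1/(-3 + a))
C(z, Z) = 3*z (C(z, Z) = 4*z - z = 3*z)
482 - C(I(o(6)), -24) = 482 - 3*(-7 + 2*4)/(-3 + 4) = 482 - 3*(-7 + 8)/1 = 482 - 3*1*1 = 482 - 3 = 479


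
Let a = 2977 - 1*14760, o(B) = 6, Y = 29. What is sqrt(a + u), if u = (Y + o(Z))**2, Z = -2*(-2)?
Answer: I*sqrt(10558) ≈ 102.75*I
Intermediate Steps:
Z = 4
a = -11783 (a = 2977 - 14760 = -11783)
u = 1225 (u = (29 + 6)**2 = 35**2 = 1225)
sqrt(a + u) = sqrt(-11783 + 1225) = sqrt(-10558) = I*sqrt(10558)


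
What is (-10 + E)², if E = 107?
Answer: 9409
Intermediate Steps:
(-10 + E)² = (-10 + 107)² = 97² = 9409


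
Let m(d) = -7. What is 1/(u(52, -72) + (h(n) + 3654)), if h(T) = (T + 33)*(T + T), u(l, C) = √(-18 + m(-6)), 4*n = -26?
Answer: 13238/43811261 - 20*I/43811261 ≈ 0.00030216 - 4.565e-7*I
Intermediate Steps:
n = -13/2 (n = (¼)*(-26) = -13/2 ≈ -6.5000)
u(l, C) = 5*I (u(l, C) = √(-18 - 7) = √(-25) = 5*I)
h(T) = 2*T*(33 + T) (h(T) = (33 + T)*(2*T) = 2*T*(33 + T))
1/(u(52, -72) + (h(n) + 3654)) = 1/(5*I + (2*(-13/2)*(33 - 13/2) + 3654)) = 1/(5*I + (2*(-13/2)*(53/2) + 3654)) = 1/(5*I + (-689/2 + 3654)) = 1/(5*I + 6619/2) = 1/(6619/2 + 5*I) = 4*(6619/2 - 5*I)/43811261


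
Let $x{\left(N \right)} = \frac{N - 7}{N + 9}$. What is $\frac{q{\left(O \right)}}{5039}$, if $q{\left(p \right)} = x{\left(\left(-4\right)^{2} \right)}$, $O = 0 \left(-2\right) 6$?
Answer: $\frac{9}{125975} \approx 7.1443 \cdot 10^{-5}$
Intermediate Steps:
$x{\left(N \right)} = \frac{-7 + N}{9 + N}$
$O = 0$ ($O = 0 \cdot 6 = 0$)
$q{\left(p \right)} = \frac{9}{25}$ ($q{\left(p \right)} = \frac{-7 + \left(-4\right)^{2}}{9 + \left(-4\right)^{2}} = \frac{-7 + 16}{9 + 16} = \frac{1}{25} \cdot 9 = \frac{9}{25}$)
$\frac{q{\left(O \right)}}{5039} = \frac{9}{25 \cdot 5039} = \frac{9}{25} \cdot \frac{1}{5039} = \frac{9}{125975}$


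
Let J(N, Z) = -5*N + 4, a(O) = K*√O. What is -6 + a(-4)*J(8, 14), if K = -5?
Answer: -6 + 360*I ≈ -6.0 + 360.0*I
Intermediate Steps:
a(O) = -5*√O
J(N, Z) = 4 - 5*N
-6 + a(-4)*J(8, 14) = -6 + (-10*I)*(4 - 5*8) = -6 + (-10*I)*(4 - 40) = -6 - 10*I*(-36) = -6 + 360*I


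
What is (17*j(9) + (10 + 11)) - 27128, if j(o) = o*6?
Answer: -26189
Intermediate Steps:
j(o) = 6*o
(17*j(9) + (10 + 11)) - 27128 = (17*(6*9) + (10 + 11)) - 27128 = (17*54 + 21) - 27128 = (918 + 21) - 27128 = 939 - 27128 = -26189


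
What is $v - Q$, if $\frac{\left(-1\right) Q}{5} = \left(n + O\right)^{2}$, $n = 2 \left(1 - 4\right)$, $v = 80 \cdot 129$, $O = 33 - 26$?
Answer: $10325$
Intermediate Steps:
$O = 7$
$v = 10320$
$n = -6$ ($n = 2 \left(-3\right) = -6$)
$Q = -5$ ($Q = - 5 \left(-6 + 7\right)^{2} = - 5 \cdot 1^{2} = \left(-5\right) 1 = -5$)
$v - Q = 10320 - -5 = 10320 + 5 = 10325$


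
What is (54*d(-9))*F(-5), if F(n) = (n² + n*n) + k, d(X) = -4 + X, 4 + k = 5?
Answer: -35802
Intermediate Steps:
k = 1 (k = -4 + 5 = 1)
F(n) = 1 + 2*n² (F(n) = (n² + n*n) + 1 = (n² + n²) + 1 = 2*n² + 1 = 1 + 2*n²)
(54*d(-9))*F(-5) = (54*(-4 - 9))*(1 + 2*(-5)²) = (54*(-13))*(1 + 2*25) = -702*(1 + 50) = -702*51 = -35802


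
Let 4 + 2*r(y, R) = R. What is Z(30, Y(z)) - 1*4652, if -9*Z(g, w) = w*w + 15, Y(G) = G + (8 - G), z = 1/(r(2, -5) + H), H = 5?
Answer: -41947/9 ≈ -4660.8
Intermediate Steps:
r(y, R) = -2 + R/2
z = 2 (z = 1/((-2 + (½)*(-5)) + 5) = 1/((-2 - 5/2) + 5) = 1/(-9/2 + 5) = 1/(½) = 2)
Y(G) = 8
Z(g, w) = -5/3 - w²/9 (Z(g, w) = -(w*w + 15)/9 = -(w² + 15)/9 = -(15 + w²)/9 = -5/3 - w²/9)
Z(30, Y(z)) - 1*4652 = (-5/3 - ⅑*8²) - 1*4652 = (-5/3 - ⅑*64) - 4652 = (-5/3 - 64/9) - 4652 = -79/9 - 4652 = -41947/9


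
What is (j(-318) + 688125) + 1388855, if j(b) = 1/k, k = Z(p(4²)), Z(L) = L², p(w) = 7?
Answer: 101772021/49 ≈ 2.0770e+6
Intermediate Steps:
k = 49 (k = 7² = 49)
j(b) = 1/49
(j(-318) + 688125) + 1388855 = (1/49 + 688125) + 1388855 = 33718126/49 + 1388855 = 101772021/49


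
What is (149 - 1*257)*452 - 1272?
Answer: -50088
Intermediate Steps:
(149 - 1*257)*452 - 1272 = (149 - 257)*452 - 1272 = -108*452 - 1272 = -48816 - 1272 = -50088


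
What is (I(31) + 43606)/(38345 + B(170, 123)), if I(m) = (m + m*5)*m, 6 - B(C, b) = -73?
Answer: 12343/9606 ≈ 1.2849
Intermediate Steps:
B(C, b) = 79 (B(C, b) = 6 - 1*(-73) = 6 + 73 = 79)
I(m) = 6*m² (I(m) = (m + 5*m)*m = (6*m)*m = 6*m²)
(I(31) + 43606)/(38345 + B(170, 123)) = (6*31² + 43606)/(38345 + 79) = (6*961 + 43606)/38424 = (5766 + 43606)*(1/38424) = 49372*(1/38424) = 12343/9606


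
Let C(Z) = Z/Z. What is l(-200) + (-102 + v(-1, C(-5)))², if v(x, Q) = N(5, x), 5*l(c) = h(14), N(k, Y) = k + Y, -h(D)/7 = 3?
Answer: 47999/5 ≈ 9599.8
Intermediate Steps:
h(D) = -21 (h(D) = -7*3 = -21)
N(k, Y) = Y + k
l(c) = -21/5 (l(c) = (⅕)*(-21) = -21/5)
C(Z) = 1
v(x, Q) = 5 + x (v(x, Q) = x + 5 = 5 + x)
l(-200) + (-102 + v(-1, C(-5)))² = -21/5 + (-102 + (5 - 1))² = -21/5 + (-102 + 4)² = -21/5 + (-98)² = -21/5 + 9604 = 47999/5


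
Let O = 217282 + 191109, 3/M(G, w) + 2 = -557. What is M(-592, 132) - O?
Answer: -228290572/559 ≈ -4.0839e+5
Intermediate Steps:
M(G, w) = -3/559 (M(G, w) = 3/(-2 - 557) = 3/(-559) = 3*(-1/559) = -3/559)
O = 408391
M(-592, 132) - O = -3/559 - 1*408391 = -3/559 - 408391 = -228290572/559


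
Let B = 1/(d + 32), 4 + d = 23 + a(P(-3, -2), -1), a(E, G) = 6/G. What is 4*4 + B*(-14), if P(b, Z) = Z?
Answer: 706/45 ≈ 15.689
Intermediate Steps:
d = 13 (d = -4 + (23 + 6/(-1)) = -4 + (23 + 6*(-1)) = -4 + (23 - 6) = -4 + 17 = 13)
B = 1/45 (B = 1/(13 + 32) = 1/45 ≈ 0.022222)
4*4 + B*(-14) = 4*4 + (1/45)*(-14) = 16 - 14/45 = 706/45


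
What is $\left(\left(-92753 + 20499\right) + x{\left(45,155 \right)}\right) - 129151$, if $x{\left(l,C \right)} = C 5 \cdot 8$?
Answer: $-195205$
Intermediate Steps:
$x{\left(l,C \right)} = 40 C$ ($x{\left(l,C \right)} = 5 C 8 = 40 C$)
$\left(\left(-92753 + 20499\right) + x{\left(45,155 \right)}\right) - 129151 = \left(\left(-92753 + 20499\right) + 40 \cdot 155\right) - 129151 = \left(-72254 + 6200\right) - 129151 = -66054 - 129151 = -195205$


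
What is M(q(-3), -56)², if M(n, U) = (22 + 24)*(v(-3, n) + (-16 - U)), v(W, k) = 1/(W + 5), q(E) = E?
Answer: 3470769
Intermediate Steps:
v(W, k) = 1/(5 + W)
M(n, U) = -713 - 46*U (M(n, U) = (22 + 24)*(1/(5 - 3) + (-16 - U)) = 46*(1/2 + (-16 - U)) = 46*(½ + (-16 - U)) = 46*(-31/2 - U) = -713 - 46*U)
M(q(-3), -56)² = (-713 - 46*(-56))² = (-713 + 2576)² = 1863² = 3470769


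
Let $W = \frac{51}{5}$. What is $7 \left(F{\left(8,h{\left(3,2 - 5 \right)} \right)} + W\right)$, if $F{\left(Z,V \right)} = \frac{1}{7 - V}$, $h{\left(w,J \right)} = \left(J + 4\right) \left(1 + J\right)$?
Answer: $\frac{3248}{45} \approx 72.178$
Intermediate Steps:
$h{\left(w,J \right)} = \left(1 + J\right) \left(4 + J\right)$ ($h{\left(w,J \right)} = \left(4 + J\right) \left(1 + J\right) = \left(1 + J\right) \left(4 + J\right)$)
$W = \frac{51}{5}$ ($W = 51 \cdot \frac{1}{5} = \frac{51}{5} \approx 10.2$)
$7 \left(F{\left(8,h{\left(3,2 - 5 \right)} \right)} + W\right) = 7 \left(- \frac{1}{-7 + \left(4 + \left(2 - 5\right)^{2} + 5 \left(2 - 5\right)\right)} + \frac{51}{5}\right) = 7 \left(- \frac{1}{-7 + \left(4 + \left(-3\right)^{2} + 5 \left(-3\right)\right)} + \frac{51}{5}\right) = 7 \left(- \frac{1}{-7 + \left(4 + 9 - 15\right)} + \frac{51}{5}\right) = 7 \left(- \frac{1}{-7 - 2} + \frac{51}{5}\right) = 7 \left(- \frac{1}{-9} + \frac{51}{5}\right) = 7 \left(\left(-1\right) \left(- \frac{1}{9}\right) + \frac{51}{5}\right) = 7 \left(\frac{1}{9} + \frac{51}{5}\right) = 7 \cdot \frac{464}{45} = \frac{3248}{45}$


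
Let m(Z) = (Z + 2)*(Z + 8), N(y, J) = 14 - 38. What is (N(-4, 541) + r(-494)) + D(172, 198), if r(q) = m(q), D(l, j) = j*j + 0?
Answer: 278292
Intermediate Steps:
N(y, J) = -24
m(Z) = (2 + Z)*(8 + Z)
D(l, j) = j**2 (D(l, j) = j**2 + 0 = j**2)
r(q) = 16 + q**2 + 10*q
(N(-4, 541) + r(-494)) + D(172, 198) = (-24 + (16 + (-494)**2 + 10*(-494))) + 198**2 = (-24 + (16 + 244036 - 4940)) + 39204 = (-24 + 239112) + 39204 = 239088 + 39204 = 278292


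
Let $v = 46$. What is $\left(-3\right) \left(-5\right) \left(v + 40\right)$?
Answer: $1290$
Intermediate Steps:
$\left(-3\right) \left(-5\right) \left(v + 40\right) = \left(-3\right) \left(-5\right) \left(46 + 40\right) = 15 \cdot 86 = 1290$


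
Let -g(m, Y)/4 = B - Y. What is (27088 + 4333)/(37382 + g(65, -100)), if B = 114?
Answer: 31421/36526 ≈ 0.86024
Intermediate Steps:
g(m, Y) = -456 + 4*Y (g(m, Y) = -4*(114 - Y) = -456 + 4*Y)
(27088 + 4333)/(37382 + g(65, -100)) = (27088 + 4333)/(37382 + (-456 + 4*(-100))) = 31421/(37382 + (-456 - 400)) = 31421/(37382 - 856) = 31421/36526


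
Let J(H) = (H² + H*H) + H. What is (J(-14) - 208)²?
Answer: 28900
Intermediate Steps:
J(H) = H + 2*H² (J(H) = (H² + H²) + H = 2*H² + H = H + 2*H²)
(J(-14) - 208)² = (-14*(1 + 2*(-14)) - 208)² = (-14*(1 - 28) - 208)² = (-14*(-27) - 208)² = (378 - 208)² = 170² = 28900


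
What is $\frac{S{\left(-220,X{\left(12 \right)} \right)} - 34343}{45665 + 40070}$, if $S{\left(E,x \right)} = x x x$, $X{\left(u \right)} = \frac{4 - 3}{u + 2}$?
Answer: $- \frac{94237191}{235256840} \approx -0.40057$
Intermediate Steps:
$X{\left(u \right)} = \frac{1}{2 + u}$ ($X{\left(u \right)} = 1 \frac{1}{2 + u} = \frac{1}{2 + u}$)
$S{\left(E,x \right)} = x^{3}$ ($S{\left(E,x \right)} = x^{2} x = x^{3}$)
$\frac{S{\left(-220,X{\left(12 \right)} \right)} - 34343}{45665 + 40070} = \frac{\left(\frac{1}{2 + 12}\right)^{3} - 34343}{45665 + 40070} = \frac{\left(\frac{1}{14}\right)^{3} - 34343}{85735} = \left(\left(\frac{1}{14}\right)^{3} - 34343\right) \frac{1}{85735} = \left(\frac{1}{2744} - 34343\right) \frac{1}{85735} = \left(- \frac{94237191}{2744}\right) \frac{1}{85735} = - \frac{94237191}{235256840}$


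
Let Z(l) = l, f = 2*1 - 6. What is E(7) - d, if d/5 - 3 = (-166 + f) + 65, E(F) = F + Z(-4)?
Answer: 513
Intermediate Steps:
f = -4 (f = 2 - 6 = -4)
E(F) = -4 + F (E(F) = F - 4 = -4 + F)
d = -510 (d = 15 + 5*((-166 - 4) + 65) = 15 + 5*(-170 + 65) = 15 + 5*(-105) = 15 - 525 = -510)
E(7) - d = (-4 + 7) - 1*(-510) = 3 + 510 = 513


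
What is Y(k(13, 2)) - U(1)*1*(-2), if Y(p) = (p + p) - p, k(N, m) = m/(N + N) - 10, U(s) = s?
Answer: -103/13 ≈ -7.9231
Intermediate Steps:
k(N, m) = -10 + m/(2*N) (k(N, m) = m/((2*N)) - 10 = (1/(2*N))*m - 10 = m/(2*N) - 10 = -10 + m/(2*N))
Y(p) = p (Y(p) = 2*p - p = p)
Y(k(13, 2)) - U(1)*1*(-2) = (-10 + (1/2)*2/13) - 1*1*(-2) = (-10 + (1/2)*2*(1/13)) - (-2) = (-10 + 1/13) - 1*(-2) = -129/13 + 2 = -103/13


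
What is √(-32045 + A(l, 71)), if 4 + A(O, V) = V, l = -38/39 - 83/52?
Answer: I*√31978 ≈ 178.82*I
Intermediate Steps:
l = -401/156 (l = -38*1/39 - 83*1/52 = -38/39 - 83/52 = -401/156 ≈ -2.5705)
A(O, V) = -4 + V
√(-32045 + A(l, 71)) = √(-32045 + (-4 + 71)) = √(-32045 + 67) = √(-31978) = I*√31978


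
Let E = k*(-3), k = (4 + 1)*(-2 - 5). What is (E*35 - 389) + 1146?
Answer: 4432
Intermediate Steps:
k = -35 (k = 5*(-7) = -35)
E = 105 (E = -35*(-3) = 105)
(E*35 - 389) + 1146 = (105*35 - 389) + 1146 = (3675 - 389) + 1146 = 3286 + 1146 = 4432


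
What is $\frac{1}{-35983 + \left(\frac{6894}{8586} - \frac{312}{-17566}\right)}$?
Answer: $- \frac{4189491}{150747016352} \approx -2.7792 \cdot 10^{-5}$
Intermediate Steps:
$\frac{1}{-35983 + \left(\frac{6894}{8586} - \frac{312}{-17566}\right)} = \frac{1}{-35983 + \left(6894 \cdot \frac{1}{8586} - - \frac{156}{8783}\right)} = \frac{1}{-35983 + \left(\frac{383}{477} + \frac{156}{8783}\right)} = \frac{1}{-35983 + \frac{3438301}{4189491}} = \frac{1}{- \frac{150747016352}{4189491}} = - \frac{4189491}{150747016352}$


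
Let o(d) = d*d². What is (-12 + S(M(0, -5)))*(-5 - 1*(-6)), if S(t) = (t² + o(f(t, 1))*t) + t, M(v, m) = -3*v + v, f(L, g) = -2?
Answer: -12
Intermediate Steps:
M(v, m) = -2*v
o(d) = d³
S(t) = t² - 7*t (S(t) = (t² + (-2)³*t) + t = (t² - 8*t) + t = t² - 7*t)
(-12 + S(M(0, -5)))*(-5 - 1*(-6)) = (-12 + (-2*0)*(-7 - 2*0))*(-5 - 1*(-6)) = (-12 + 0*(-7 + 0))*(-5 + 6) = (-12 + 0*(-7))*1 = (-12 + 0)*1 = -12*1 = -12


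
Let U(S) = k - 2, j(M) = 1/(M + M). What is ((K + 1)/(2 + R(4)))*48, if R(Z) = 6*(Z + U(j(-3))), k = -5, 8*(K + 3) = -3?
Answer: 57/8 ≈ 7.1250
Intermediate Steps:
K = -27/8 (K = -3 + (1/8)*(-3) = -3 - 3/8 = -27/8 ≈ -3.3750)
j(M) = 1/(2*M)
U(S) = -7 (U(S) = -5 - 2 = -7)
R(Z) = -42 + 6*Z (R(Z) = 6*(Z - 7) = 6*(-7 + Z) = -42 + 6*Z)
((K + 1)/(2 + R(4)))*48 = ((-27/8 + 1)/(2 + (-42 + 6*4)))*48 = -19/(8*(2 + (-42 + 24)))*48 = -19/(8*(2 - 18))*48 = -19/8/(-16)*48 = -19/8*(-1/16)*48 = (19/128)*48 = 57/8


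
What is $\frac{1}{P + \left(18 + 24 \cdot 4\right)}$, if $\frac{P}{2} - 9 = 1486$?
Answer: $\frac{1}{3104} \approx 0.00032216$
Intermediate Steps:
$P = 2990$ ($P = 18 + 2 \cdot 1486 = 18 + 2972 = 2990$)
$\frac{1}{P + \left(18 + 24 \cdot 4\right)} = \frac{1}{2990 + \left(18 + 24 \cdot 4\right)} = \frac{1}{2990 + \left(18 + 96\right)} = \frac{1}{2990 + 114} = \frac{1}{3104}$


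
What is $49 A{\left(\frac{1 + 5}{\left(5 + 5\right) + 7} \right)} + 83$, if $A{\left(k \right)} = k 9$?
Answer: $\frac{4057}{17} \approx 238.65$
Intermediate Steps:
$A{\left(k \right)} = 9 k$
$49 A{\left(\frac{1 + 5}{\left(5 + 5\right) + 7} \right)} + 83 = 49 \cdot 9 \frac{1 + 5}{\left(5 + 5\right) + 7} + 83 = 49 \cdot 9 \frac{6}{10 + 7} + 83 = 49 \cdot 9 \cdot \frac{6}{17} + 83 = 49 \cdot \frac{54}{17} + 83 = \frac{2646}{17} + 83 = \frac{4057}{17}$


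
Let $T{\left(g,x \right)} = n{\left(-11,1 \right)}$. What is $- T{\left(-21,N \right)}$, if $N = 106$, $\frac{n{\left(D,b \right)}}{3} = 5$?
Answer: $-15$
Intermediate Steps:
$n{\left(D,b \right)} = 15$ ($n{\left(D,b \right)} = 3 \cdot 5 = 15$)
$T{\left(g,x \right)} = 15$
$- T{\left(-21,N \right)} = \left(-1\right) 15 = -15$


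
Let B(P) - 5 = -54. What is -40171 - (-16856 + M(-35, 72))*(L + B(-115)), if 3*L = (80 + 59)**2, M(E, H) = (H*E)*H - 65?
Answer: 3803253301/3 ≈ 1.2678e+9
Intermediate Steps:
M(E, H) = -65 + E*H**2 (M(E, H) = (E*H)*H - 65 = E*H**2 - 65 = -65 + E*H**2)
B(P) = -49 (B(P) = 5 - 54 = -49)
L = 19321/3 (L = (80 + 59)**2/3 = (1/3)*139**2 = (1/3)*19321 = 19321/3 ≈ 6440.3)
-40171 - (-16856 + M(-35, 72))*(L + B(-115)) = -40171 - (-16856 + (-65 - 35*72**2))*(19321/3 - 49) = -40171 - (-16856 + (-65 - 35*5184))*19174/3 = -40171 - (-16856 + (-65 - 181440))*19174/3 = -40171 - (-16856 - 181505)*19174/3 = -40171 - (-198361)*19174/3 = -40171 - 1*(-3803373814/3) = -40171 + 3803373814/3 = 3803253301/3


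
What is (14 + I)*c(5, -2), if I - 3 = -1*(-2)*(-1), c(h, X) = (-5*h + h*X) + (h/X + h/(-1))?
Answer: -1275/2 ≈ -637.50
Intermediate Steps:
c(h, X) = -6*h + X*h + h/X (c(h, X) = (-5*h + X*h) + (h/X + h*(-1)) = (-5*h + X*h) + (h/X - h) = (-5*h + X*h) + (-h + h/X) = -6*h + X*h + h/X)
I = 1 (I = 3 - 1*(-2)*(-1) = 3 + 2*(-1) = 3 - 2 = 1)
(14 + I)*c(5, -2) = (14 + 1)*(5*(1 - 2*(-6 - 2))/(-2)) = 15*(5*(-1/2)*(1 - 2*(-8))) = 15*(5*(-1/2)*(1 + 16)) = 15*(5*(-1/2)*17) = 15*(-85/2) = -1275/2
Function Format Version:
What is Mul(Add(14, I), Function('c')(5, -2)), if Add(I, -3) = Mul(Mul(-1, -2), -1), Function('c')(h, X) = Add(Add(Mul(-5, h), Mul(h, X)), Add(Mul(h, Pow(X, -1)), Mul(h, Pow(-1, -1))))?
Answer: Rational(-1275, 2) ≈ -637.50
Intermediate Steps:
Function('c')(h, X) = Add(Mul(-6, h), Mul(X, h), Mul(h, Pow(X, -1))) (Function('c')(h, X) = Add(Add(Mul(-5, h), Mul(X, h)), Add(Mul(h, Pow(X, -1)), Mul(h, -1))) = Add(Add(Mul(-5, h), Mul(X, h)), Add(Mul(h, Pow(X, -1)), Mul(-1, h))) = Add(Add(Mul(-5, h), Mul(X, h)), Add(Mul(-1, h), Mul(h, Pow(X, -1)))) = Add(Mul(-6, h), Mul(X, h), Mul(h, Pow(X, -1))))
I = 1 (I = Add(3, Mul(Mul(-1, -2), -1)) = Add(3, Mul(2, -1)) = Add(3, -2) = 1)
Mul(Add(14, I), Function('c')(5, -2)) = Mul(Add(14, 1), Mul(5, Pow(-2, -1), Add(1, Mul(-2, Add(-6, -2))))) = Mul(15, Mul(5, Rational(-1, 2), Add(1, Mul(-2, -8)))) = Mul(15, Mul(5, Rational(-1, 2), Add(1, 16))) = Mul(15, Mul(5, Rational(-1, 2), 17)) = Mul(15, Rational(-85, 2)) = Rational(-1275, 2)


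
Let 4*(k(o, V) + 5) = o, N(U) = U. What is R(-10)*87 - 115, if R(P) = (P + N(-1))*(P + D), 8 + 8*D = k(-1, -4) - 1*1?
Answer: 357109/32 ≈ 11160.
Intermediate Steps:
k(o, V) = -5 + o/4
D = -57/32 (D = -1 + ((-5 + (¼)*(-1)) - 1*1)/8 = -1 + ((-5 - ¼) - 1)/8 = -1 + (-21/4 - 1)/8 = -1 + (⅛)*(-25/4) = -1 - 25/32 = -57/32 ≈ -1.7813)
R(P) = (-1 + P)*(-57/32 + P) (R(P) = (P - 1)*(P - 57/32) = (-1 + P)*(-57/32 + P))
R(-10)*87 - 115 = (57/32 + (-10)² - 89/32*(-10))*87 - 115 = (57/32 + 100 + 445/16)*87 - 115 = (4147/32)*87 - 115 = 360789/32 - 115 = 357109/32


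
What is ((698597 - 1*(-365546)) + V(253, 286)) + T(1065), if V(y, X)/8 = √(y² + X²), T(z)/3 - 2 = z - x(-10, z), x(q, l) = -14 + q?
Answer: 1067416 + 88*√1205 ≈ 1.0705e+6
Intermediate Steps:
T(z) = 78 + 3*z (T(z) = 6 + 3*(z - (-14 - 10)) = 6 + 3*(z - 1*(-24)) = 6 + 3*(z + 24) = 6 + 3*(24 + z) = 6 + (72 + 3*z) = 78 + 3*z)
V(y, X) = 8*√(X² + y²) (V(y, X) = 8*√(y² + X²) = 8*√(X² + y²))
((698597 - 1*(-365546)) + V(253, 286)) + T(1065) = ((698597 - 1*(-365546)) + 8*√(286² + 253²)) + (78 + 3*1065) = ((698597 + 365546) + 8*√(81796 + 64009)) + (78 + 3195) = (1064143 + 8*√145805) + 3273 = (1064143 + 8*(11*√1205)) + 3273 = (1064143 + 88*√1205) + 3273 = 1067416 + 88*√1205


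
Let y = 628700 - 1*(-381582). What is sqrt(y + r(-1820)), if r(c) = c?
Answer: sqrt(1008462) ≈ 1004.2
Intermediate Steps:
y = 1010282 (y = 628700 + 381582 = 1010282)
sqrt(y + r(-1820)) = sqrt(1010282 - 1820) = sqrt(1008462)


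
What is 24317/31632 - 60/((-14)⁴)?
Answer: 58266497/75948432 ≈ 0.76719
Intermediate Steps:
24317/31632 - 60/((-14)⁴) = 24317*(1/31632) - 60/38416 = 24317/31632 - 60*1/38416 = 24317/31632 - 15/9604 = 58266497/75948432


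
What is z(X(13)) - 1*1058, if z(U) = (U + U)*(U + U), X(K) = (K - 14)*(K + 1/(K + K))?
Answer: -63881/169 ≈ -377.99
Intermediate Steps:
X(K) = (-14 + K)*(K + 1/(2*K))
z(U) = 4*U² (z(U) = (2*U)*(2*U) = 4*U²)
z(X(13)) - 1*1058 = 4*(½ + 13² - 14*13 - 7/13)² - 1*1058 = 4*(½ + 169 - 182 - 7*1/13)² - 1058 = 4*(½ + 169 - 182 - 7/13)² - 1058 = 4*(-339/26)² - 1058 = 4*(114921/676) - 1058 = 114921/169 - 1058 = -63881/169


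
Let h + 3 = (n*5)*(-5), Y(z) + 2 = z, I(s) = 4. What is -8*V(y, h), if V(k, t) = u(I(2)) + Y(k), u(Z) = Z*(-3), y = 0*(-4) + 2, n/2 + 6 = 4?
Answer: 96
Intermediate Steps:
n = -4 (n = -12 + 2*4 = -12 + 8 = -4)
Y(z) = -2 + z
y = 2 (y = 0 + 2 = 2)
u(Z) = -3*Z
h = 97 (h = -3 - 4*5*(-5) = -3 - 20*(-5) = -3 + 100 = 97)
V(k, t) = -14 + k (V(k, t) = -3*4 + (-2 + k) = -12 + (-2 + k) = -14 + k)
-8*V(y, h) = -8*(-14 + 2) = -8*(-12) = 96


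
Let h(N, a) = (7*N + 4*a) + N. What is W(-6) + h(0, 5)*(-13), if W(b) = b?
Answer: -266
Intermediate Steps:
h(N, a) = 4*a + 8*N (h(N, a) = (4*a + 7*N) + N = 4*a + 8*N)
W(-6) + h(0, 5)*(-13) = -6 + (4*5 + 8*0)*(-13) = -6 + (20 + 0)*(-13) = -6 + 20*(-13) = -6 - 260 = -266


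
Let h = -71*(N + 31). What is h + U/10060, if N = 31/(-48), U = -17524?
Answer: -260379493/120720 ≈ -2156.9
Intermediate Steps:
N = -31/48 (N = 31*(-1/48) = -31/48 ≈ -0.64583)
h = -103447/48 (h = -71*(-31/48 + 31) = -71*1457/48 = -103447/48 ≈ -2155.1)
h + U/10060 = -103447/48 - 17524/10060 = -103447/48 - 17524*1/10060 = -103447/48 - 4381/2515 = -260379493/120720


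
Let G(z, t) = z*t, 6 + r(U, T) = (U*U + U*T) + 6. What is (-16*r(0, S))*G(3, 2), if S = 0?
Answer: 0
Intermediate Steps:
r(U, T) = U**2 + T*U (r(U, T) = -6 + ((U*U + U*T) + 6) = -6 + ((U**2 + T*U) + 6) = -6 + (6 + U**2 + T*U) = U**2 + T*U)
G(z, t) = t*z
(-16*r(0, S))*G(3, 2) = (-0*(0 + 0))*(2*3) = -0*0*6 = -16*0*6 = 0*6 = 0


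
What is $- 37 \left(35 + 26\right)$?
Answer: $-2257$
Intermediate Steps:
$- 37 \left(35 + 26\right) = \left(-37\right) 61 = -2257$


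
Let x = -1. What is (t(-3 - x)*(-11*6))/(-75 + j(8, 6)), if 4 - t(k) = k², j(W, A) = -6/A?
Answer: 0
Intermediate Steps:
t(k) = 4 - k²
(t(-3 - x)*(-11*6))/(-75 + j(8, 6)) = ((4 - (-3 - 1*(-1))²)*(-11*6))/(-75 - 6/6) = ((4 - (-3 + 1)²)*(-66))/(-75 - 6*⅙) = ((4 - 1*(-2)²)*(-66))/(-75 - 1) = ((4 - 1*4)*(-66))/(-76) = ((4 - 4)*(-66))*(-1/76) = (0*(-66))*(-1/76) = 0*(-1/76) = 0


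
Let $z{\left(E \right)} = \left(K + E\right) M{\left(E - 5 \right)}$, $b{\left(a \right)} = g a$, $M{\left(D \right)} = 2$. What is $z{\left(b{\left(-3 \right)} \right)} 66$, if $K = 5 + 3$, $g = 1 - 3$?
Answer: $1848$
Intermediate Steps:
$g = -2$ ($g = 1 - 3 = -2$)
$K = 8$
$b{\left(a \right)} = - 2 a$
$z{\left(E \right)} = 16 + 2 E$ ($z{\left(E \right)} = \left(8 + E\right) 2 = 16 + 2 E$)
$z{\left(b{\left(-3 \right)} \right)} 66 = \left(16 + 2 \left(\left(-2\right) \left(-3\right)\right)\right) 66 = \left(16 + 2 \cdot 6\right) 66 = \left(16 + 12\right) 66 = 28 \cdot 66 = 1848$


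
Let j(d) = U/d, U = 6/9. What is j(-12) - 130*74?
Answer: -173161/18 ≈ -9620.1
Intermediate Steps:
U = 2/3 (U = (1/9)*6 = 2/3 ≈ 0.66667)
j(d) = 2/(3*d)
j(-12) - 130*74 = (2/3)/(-12) - 130*74 = (2/3)*(-1/12) - 9620 = -1/18 - 9620 = -173161/18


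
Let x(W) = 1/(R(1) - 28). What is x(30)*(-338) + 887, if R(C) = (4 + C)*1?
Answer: 20739/23 ≈ 901.70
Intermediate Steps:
R(C) = 4 + C
x(W) = -1/23 (x(W) = 1/((4 + 1) - 28) = 1/(5 - 28) = 1/(-23) = -1/23)
x(30)*(-338) + 887 = -1/23*(-338) + 887 = 338/23 + 887 = 20739/23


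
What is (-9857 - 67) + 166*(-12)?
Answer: -11916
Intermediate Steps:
(-9857 - 67) + 166*(-12) = -9924 - 1992 = -11916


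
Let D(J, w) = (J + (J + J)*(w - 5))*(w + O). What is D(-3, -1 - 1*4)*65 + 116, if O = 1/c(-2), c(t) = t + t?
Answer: -77341/4 ≈ -19335.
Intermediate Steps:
c(t) = 2*t
O = -1/4 (O = 1/(2*(-2)) = 1/(-4) = -1/4 ≈ -0.25000)
D(J, w) = (-1/4 + w)*(J + 2*J*(-5 + w)) (D(J, w) = (J + (J + J)*(w - 5))*(w - 1/4) = (J + (2*J)*(-5 + w))*(-1/4 + w) = (J + 2*J*(-5 + w))*(-1/4 + w) = (-1/4 + w)*(J + 2*J*(-5 + w)))
D(-3, -1 - 1*4)*65 + 116 = ((1/4)*(-3)*(9 - 38*(-1 - 1*4) + 8*(-1 - 1*4)**2))*65 + 116 = ((1/4)*(-3)*(9 - 38*(-1 - 4) + 8*(-1 - 4)**2))*65 + 116 = ((1/4)*(-3)*(9 - 38*(-5) + 8*(-5)**2))*65 + 116 = ((1/4)*(-3)*(9 + 190 + 8*25))*65 + 116 = ((1/4)*(-3)*(9 + 190 + 200))*65 + 116 = ((1/4)*(-3)*399)*65 + 116 = -1197/4*65 + 116 = -77805/4 + 116 = -77341/4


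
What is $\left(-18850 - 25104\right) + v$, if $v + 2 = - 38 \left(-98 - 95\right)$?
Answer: $-36622$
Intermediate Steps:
$v = 7332$ ($v = -2 - 38 \left(-98 - 95\right) = -2 - -7334 = -2 + 7334 = 7332$)
$\left(-18850 - 25104\right) + v = \left(-18850 - 25104\right) + 7332 = -43954 + 7332 = -36622$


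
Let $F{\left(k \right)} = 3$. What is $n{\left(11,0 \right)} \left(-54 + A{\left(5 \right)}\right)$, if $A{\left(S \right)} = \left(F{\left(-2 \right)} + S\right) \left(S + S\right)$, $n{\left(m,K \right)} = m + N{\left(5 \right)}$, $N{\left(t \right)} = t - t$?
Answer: $286$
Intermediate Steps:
$N{\left(t \right)} = 0$
$n{\left(m,K \right)} = m$ ($n{\left(m,K \right)} = m + 0 = m$)
$A{\left(S \right)} = 2 S \left(3 + S\right)$ ($A{\left(S \right)} = \left(3 + S\right) \left(S + S\right) = \left(3 + S\right) 2 S = 2 S \left(3 + S\right)$)
$n{\left(11,0 \right)} \left(-54 + A{\left(5 \right)}\right) = 11 \left(-54 + 2 \cdot 5 \left(3 + 5\right)\right) = 11 \left(-54 + 2 \cdot 5 \cdot 8\right) = 11 \left(-54 + 80\right) = 11 \cdot 26 = 286$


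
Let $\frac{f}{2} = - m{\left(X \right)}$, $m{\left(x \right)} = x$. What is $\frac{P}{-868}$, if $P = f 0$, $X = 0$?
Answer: $0$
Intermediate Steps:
$f = 0$ ($f = 2 \left(\left(-1\right) 0\right) = 2 \cdot 0 = 0$)
$P = 0$ ($P = 0 \cdot 0 = 0$)
$\frac{P}{-868} = \frac{0}{-868} = 0 \left(- \frac{1}{868}\right) = 0$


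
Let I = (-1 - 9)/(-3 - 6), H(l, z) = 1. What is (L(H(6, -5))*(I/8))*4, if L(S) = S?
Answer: 5/9 ≈ 0.55556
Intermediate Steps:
I = 10/9 (I = -10/(-9) = -10*(-⅑) = 10/9 ≈ 1.1111)
(L(H(6, -5))*(I/8))*4 = (1*((10/9)/8))*4 = (1*((10/9)*(⅛)))*4 = (1*(5/36))*4 = (5/36)*4 = 5/9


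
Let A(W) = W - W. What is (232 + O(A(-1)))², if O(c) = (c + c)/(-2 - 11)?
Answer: 53824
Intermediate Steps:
A(W) = 0
O(c) = -2*c/13 (O(c) = (2*c)/(-13) = (2*c)*(-1/13) = -2*c/13)
(232 + O(A(-1)))² = (232 - 2/13*0)² = (232 + 0)² = 232² = 53824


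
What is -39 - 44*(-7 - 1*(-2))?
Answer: 181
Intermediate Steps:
-39 - 44*(-7 - 1*(-2)) = -39 - 44*(-7 + 2) = -39 - 44*(-5) = -39 + 220 = 181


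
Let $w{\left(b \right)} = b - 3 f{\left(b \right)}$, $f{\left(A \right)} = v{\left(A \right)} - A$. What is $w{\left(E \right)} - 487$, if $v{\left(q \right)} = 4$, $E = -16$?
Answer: $-563$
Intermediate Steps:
$f{\left(A \right)} = 4 - A$
$w{\left(b \right)} = -12 + 4 b$ ($w{\left(b \right)} = b - 3 \left(4 - b\right) = b + \left(-12 + 3 b\right) = -12 + 4 b$)
$w{\left(E \right)} - 487 = \left(-12 + 4 \left(-16\right)\right) - 487 = \left(-12 - 64\right) - 487 = -76 - 487 = -563$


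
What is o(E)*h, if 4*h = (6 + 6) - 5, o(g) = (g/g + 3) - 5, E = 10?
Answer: -7/4 ≈ -1.7500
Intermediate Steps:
o(g) = -1 (o(g) = (1 + 3) - 5 = 4 - 5 = -1)
h = 7/4 (h = ((6 + 6) - 5)/4 = (12 - 5)/4 = (¼)*7 = 7/4 ≈ 1.7500)
o(E)*h = -1*7/4 = -7/4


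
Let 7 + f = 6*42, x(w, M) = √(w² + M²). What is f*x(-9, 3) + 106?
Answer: 106 + 735*√10 ≈ 2430.3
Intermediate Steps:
x(w, M) = √(M² + w²)
f = 245 (f = -7 + 6*42 = -7 + 252 = 245)
f*x(-9, 3) + 106 = 245*√(3² + (-9)²) + 106 = 245*√(9 + 81) + 106 = 245*√90 + 106 = 245*(3*√10) + 106 = 735*√10 + 106 = 106 + 735*√10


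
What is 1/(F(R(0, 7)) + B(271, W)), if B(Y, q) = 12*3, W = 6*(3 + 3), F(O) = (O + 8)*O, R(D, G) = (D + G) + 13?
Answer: 1/596 ≈ 0.0016779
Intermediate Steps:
R(D, G) = 13 + D + G
F(O) = O*(8 + O) (F(O) = (8 + O)*O = O*(8 + O))
W = 36 (W = 6*6 = 36)
B(Y, q) = 36
1/(F(R(0, 7)) + B(271, W)) = 1/((13 + 0 + 7)*(8 + (13 + 0 + 7)) + 36) = 1/(20*(8 + 20) + 36) = 1/(20*28 + 36) = 1/(560 + 36) = 1/596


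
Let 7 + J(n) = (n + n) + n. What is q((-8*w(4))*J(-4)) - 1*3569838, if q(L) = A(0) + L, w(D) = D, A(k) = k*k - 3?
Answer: -3569233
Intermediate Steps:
A(k) = -3 + k² (A(k) = k² - 3 = -3 + k²)
J(n) = -7 + 3*n (J(n) = -7 + ((n + n) + n) = -7 + (2*n + n) = -7 + 3*n)
q(L) = -3 + L (q(L) = (-3 + 0²) + L = (-3 + 0) + L = -3 + L)
q((-8*w(4))*J(-4)) - 1*3569838 = (-3 + (-8*4)*(-7 + 3*(-4))) - 1*3569838 = (-3 - 32*(-7 - 12)) - 3569838 = (-3 - 32*(-19)) - 3569838 = (-3 + 608) - 3569838 = 605 - 3569838 = -3569233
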